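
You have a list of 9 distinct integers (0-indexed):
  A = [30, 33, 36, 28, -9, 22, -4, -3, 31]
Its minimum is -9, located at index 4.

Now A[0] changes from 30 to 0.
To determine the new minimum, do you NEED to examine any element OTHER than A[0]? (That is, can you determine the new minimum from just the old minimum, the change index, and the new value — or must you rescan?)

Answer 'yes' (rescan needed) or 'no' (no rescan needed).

Old min = -9 at index 4
Change at index 0: 30 -> 0
Index 0 was NOT the min. New min = min(-9, 0). No rescan of other elements needed.
Needs rescan: no

Answer: no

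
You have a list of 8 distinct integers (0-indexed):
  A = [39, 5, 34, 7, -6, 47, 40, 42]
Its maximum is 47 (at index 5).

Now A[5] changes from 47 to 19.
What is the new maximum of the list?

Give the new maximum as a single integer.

Answer: 42

Derivation:
Old max = 47 (at index 5)
Change: A[5] 47 -> 19
Changed element WAS the max -> may need rescan.
  Max of remaining elements: 42
  New max = max(19, 42) = 42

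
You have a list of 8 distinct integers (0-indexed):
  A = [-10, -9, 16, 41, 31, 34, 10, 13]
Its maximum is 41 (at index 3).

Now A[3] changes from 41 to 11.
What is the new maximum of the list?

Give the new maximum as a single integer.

Old max = 41 (at index 3)
Change: A[3] 41 -> 11
Changed element WAS the max -> may need rescan.
  Max of remaining elements: 34
  New max = max(11, 34) = 34

Answer: 34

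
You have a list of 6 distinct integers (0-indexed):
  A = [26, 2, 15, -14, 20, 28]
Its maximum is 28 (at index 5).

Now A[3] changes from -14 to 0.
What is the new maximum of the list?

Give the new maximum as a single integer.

Old max = 28 (at index 5)
Change: A[3] -14 -> 0
Changed element was NOT the old max.
  New max = max(old_max, new_val) = max(28, 0) = 28

Answer: 28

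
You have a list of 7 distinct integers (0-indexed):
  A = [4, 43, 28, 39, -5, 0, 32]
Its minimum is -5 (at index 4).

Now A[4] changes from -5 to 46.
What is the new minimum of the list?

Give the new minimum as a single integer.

Answer: 0

Derivation:
Old min = -5 (at index 4)
Change: A[4] -5 -> 46
Changed element WAS the min. Need to check: is 46 still <= all others?
  Min of remaining elements: 0
  New min = min(46, 0) = 0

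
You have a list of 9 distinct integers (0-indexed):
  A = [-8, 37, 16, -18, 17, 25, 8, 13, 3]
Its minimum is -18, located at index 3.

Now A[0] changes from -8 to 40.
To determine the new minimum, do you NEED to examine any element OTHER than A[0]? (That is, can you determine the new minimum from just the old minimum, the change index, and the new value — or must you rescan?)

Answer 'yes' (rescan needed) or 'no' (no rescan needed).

Answer: no

Derivation:
Old min = -18 at index 3
Change at index 0: -8 -> 40
Index 0 was NOT the min. New min = min(-18, 40). No rescan of other elements needed.
Needs rescan: no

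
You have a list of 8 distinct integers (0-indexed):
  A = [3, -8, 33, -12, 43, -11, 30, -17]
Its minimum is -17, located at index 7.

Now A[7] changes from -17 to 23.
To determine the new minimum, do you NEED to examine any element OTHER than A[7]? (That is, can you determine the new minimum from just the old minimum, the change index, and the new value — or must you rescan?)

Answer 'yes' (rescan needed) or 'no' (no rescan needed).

Answer: yes

Derivation:
Old min = -17 at index 7
Change at index 7: -17 -> 23
Index 7 WAS the min and new value 23 > old min -17. Must rescan other elements to find the new min.
Needs rescan: yes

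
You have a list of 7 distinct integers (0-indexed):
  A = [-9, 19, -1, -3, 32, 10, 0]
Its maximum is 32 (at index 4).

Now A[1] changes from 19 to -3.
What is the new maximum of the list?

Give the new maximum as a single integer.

Old max = 32 (at index 4)
Change: A[1] 19 -> -3
Changed element was NOT the old max.
  New max = max(old_max, new_val) = max(32, -3) = 32

Answer: 32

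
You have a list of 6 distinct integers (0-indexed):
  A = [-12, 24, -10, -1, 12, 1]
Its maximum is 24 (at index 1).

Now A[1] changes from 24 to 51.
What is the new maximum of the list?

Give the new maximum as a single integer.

Old max = 24 (at index 1)
Change: A[1] 24 -> 51
Changed element WAS the max -> may need rescan.
  Max of remaining elements: 12
  New max = max(51, 12) = 51

Answer: 51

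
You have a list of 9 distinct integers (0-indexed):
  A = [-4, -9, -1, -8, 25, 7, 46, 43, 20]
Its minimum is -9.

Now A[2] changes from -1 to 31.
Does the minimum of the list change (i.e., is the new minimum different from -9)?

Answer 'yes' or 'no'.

Old min = -9
Change: A[2] -1 -> 31
Changed element was NOT the min; min changes only if 31 < -9.
New min = -9; changed? no

Answer: no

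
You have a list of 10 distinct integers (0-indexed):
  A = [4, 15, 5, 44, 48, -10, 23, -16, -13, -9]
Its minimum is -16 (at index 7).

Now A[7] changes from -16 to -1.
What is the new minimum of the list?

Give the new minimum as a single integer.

Answer: -13

Derivation:
Old min = -16 (at index 7)
Change: A[7] -16 -> -1
Changed element WAS the min. Need to check: is -1 still <= all others?
  Min of remaining elements: -13
  New min = min(-1, -13) = -13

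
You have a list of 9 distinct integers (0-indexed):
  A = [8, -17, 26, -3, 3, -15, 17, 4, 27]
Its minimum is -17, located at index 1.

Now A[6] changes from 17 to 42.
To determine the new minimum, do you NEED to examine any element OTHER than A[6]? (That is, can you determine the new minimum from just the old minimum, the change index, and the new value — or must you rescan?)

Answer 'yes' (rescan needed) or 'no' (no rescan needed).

Answer: no

Derivation:
Old min = -17 at index 1
Change at index 6: 17 -> 42
Index 6 was NOT the min. New min = min(-17, 42). No rescan of other elements needed.
Needs rescan: no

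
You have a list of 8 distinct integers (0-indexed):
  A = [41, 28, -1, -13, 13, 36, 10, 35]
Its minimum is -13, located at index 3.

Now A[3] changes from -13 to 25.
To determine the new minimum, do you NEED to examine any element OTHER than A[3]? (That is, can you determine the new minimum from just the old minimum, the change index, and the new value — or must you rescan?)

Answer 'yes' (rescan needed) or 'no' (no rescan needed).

Answer: yes

Derivation:
Old min = -13 at index 3
Change at index 3: -13 -> 25
Index 3 WAS the min and new value 25 > old min -13. Must rescan other elements to find the new min.
Needs rescan: yes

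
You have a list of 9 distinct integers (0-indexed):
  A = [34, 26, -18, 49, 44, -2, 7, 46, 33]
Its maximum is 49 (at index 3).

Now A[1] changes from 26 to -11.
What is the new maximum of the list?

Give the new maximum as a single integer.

Old max = 49 (at index 3)
Change: A[1] 26 -> -11
Changed element was NOT the old max.
  New max = max(old_max, new_val) = max(49, -11) = 49

Answer: 49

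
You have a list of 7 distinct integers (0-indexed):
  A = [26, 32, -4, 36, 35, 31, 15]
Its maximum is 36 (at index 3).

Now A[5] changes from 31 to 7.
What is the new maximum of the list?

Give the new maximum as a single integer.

Old max = 36 (at index 3)
Change: A[5] 31 -> 7
Changed element was NOT the old max.
  New max = max(old_max, new_val) = max(36, 7) = 36

Answer: 36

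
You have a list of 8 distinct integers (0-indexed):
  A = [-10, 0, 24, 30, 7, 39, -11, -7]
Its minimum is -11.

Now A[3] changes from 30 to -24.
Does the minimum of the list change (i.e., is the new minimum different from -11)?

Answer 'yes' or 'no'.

Old min = -11
Change: A[3] 30 -> -24
Changed element was NOT the min; min changes only if -24 < -11.
New min = -24; changed? yes

Answer: yes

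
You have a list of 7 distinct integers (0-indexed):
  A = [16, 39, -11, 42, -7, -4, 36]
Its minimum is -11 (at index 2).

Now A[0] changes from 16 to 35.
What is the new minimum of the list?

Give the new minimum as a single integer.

Answer: -11

Derivation:
Old min = -11 (at index 2)
Change: A[0] 16 -> 35
Changed element was NOT the old min.
  New min = min(old_min, new_val) = min(-11, 35) = -11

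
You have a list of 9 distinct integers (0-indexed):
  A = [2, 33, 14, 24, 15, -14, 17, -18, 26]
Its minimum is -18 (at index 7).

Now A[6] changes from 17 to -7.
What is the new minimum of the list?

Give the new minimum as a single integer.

Old min = -18 (at index 7)
Change: A[6] 17 -> -7
Changed element was NOT the old min.
  New min = min(old_min, new_val) = min(-18, -7) = -18

Answer: -18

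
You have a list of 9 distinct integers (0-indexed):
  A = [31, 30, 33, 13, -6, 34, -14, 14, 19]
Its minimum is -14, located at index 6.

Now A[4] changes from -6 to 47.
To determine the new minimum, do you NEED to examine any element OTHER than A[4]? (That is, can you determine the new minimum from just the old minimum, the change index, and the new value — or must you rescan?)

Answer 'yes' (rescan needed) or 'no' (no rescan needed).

Old min = -14 at index 6
Change at index 4: -6 -> 47
Index 4 was NOT the min. New min = min(-14, 47). No rescan of other elements needed.
Needs rescan: no

Answer: no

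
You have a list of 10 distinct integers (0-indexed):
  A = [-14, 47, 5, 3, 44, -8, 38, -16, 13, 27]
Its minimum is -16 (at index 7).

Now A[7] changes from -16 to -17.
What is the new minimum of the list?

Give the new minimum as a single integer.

Answer: -17

Derivation:
Old min = -16 (at index 7)
Change: A[7] -16 -> -17
Changed element WAS the min. Need to check: is -17 still <= all others?
  Min of remaining elements: -14
  New min = min(-17, -14) = -17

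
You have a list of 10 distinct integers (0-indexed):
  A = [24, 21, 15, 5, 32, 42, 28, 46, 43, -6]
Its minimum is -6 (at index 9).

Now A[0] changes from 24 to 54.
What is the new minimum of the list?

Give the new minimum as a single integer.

Old min = -6 (at index 9)
Change: A[0] 24 -> 54
Changed element was NOT the old min.
  New min = min(old_min, new_val) = min(-6, 54) = -6

Answer: -6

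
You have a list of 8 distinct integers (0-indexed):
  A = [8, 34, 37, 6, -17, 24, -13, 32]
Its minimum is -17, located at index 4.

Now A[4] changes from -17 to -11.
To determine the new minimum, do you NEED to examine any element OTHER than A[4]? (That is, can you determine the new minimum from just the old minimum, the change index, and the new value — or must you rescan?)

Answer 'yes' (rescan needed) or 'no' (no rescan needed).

Answer: yes

Derivation:
Old min = -17 at index 4
Change at index 4: -17 -> -11
Index 4 WAS the min and new value -11 > old min -17. Must rescan other elements to find the new min.
Needs rescan: yes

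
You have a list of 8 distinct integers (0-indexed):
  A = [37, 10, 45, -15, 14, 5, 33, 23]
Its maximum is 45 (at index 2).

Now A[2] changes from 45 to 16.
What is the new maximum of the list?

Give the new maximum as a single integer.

Answer: 37

Derivation:
Old max = 45 (at index 2)
Change: A[2] 45 -> 16
Changed element WAS the max -> may need rescan.
  Max of remaining elements: 37
  New max = max(16, 37) = 37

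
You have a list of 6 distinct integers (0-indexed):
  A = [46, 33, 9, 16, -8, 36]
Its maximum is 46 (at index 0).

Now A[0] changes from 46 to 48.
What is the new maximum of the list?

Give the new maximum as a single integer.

Old max = 46 (at index 0)
Change: A[0] 46 -> 48
Changed element WAS the max -> may need rescan.
  Max of remaining elements: 36
  New max = max(48, 36) = 48

Answer: 48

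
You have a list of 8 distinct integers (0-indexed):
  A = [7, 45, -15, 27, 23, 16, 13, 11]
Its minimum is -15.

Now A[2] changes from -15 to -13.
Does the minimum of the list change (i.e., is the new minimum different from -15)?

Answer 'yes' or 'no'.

Answer: yes

Derivation:
Old min = -15
Change: A[2] -15 -> -13
Changed element was the min; new min must be rechecked.
New min = -13; changed? yes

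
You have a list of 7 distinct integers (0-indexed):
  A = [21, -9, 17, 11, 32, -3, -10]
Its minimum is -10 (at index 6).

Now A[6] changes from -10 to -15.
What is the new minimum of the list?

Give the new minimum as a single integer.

Old min = -10 (at index 6)
Change: A[6] -10 -> -15
Changed element WAS the min. Need to check: is -15 still <= all others?
  Min of remaining elements: -9
  New min = min(-15, -9) = -15

Answer: -15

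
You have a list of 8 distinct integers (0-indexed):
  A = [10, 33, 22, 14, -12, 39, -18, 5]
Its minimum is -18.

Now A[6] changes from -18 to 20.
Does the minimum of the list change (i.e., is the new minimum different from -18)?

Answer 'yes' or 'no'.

Old min = -18
Change: A[6] -18 -> 20
Changed element was the min; new min must be rechecked.
New min = -12; changed? yes

Answer: yes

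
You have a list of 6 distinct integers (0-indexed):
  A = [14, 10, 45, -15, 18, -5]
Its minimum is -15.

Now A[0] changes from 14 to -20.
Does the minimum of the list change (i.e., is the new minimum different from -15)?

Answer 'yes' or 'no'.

Answer: yes

Derivation:
Old min = -15
Change: A[0] 14 -> -20
Changed element was NOT the min; min changes only if -20 < -15.
New min = -20; changed? yes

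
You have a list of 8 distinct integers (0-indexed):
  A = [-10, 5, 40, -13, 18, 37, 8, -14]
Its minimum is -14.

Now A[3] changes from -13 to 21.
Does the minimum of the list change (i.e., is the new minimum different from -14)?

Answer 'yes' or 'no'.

Answer: no

Derivation:
Old min = -14
Change: A[3] -13 -> 21
Changed element was NOT the min; min changes only if 21 < -14.
New min = -14; changed? no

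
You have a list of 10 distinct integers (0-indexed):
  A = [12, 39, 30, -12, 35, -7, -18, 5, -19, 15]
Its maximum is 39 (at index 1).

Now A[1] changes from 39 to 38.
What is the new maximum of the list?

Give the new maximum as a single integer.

Old max = 39 (at index 1)
Change: A[1] 39 -> 38
Changed element WAS the max -> may need rescan.
  Max of remaining elements: 35
  New max = max(38, 35) = 38

Answer: 38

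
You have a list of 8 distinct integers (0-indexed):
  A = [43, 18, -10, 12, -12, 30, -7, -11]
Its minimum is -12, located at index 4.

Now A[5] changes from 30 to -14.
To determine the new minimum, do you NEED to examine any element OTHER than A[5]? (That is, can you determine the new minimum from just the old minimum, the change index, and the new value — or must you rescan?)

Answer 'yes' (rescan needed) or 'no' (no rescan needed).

Old min = -12 at index 4
Change at index 5: 30 -> -14
Index 5 was NOT the min. New min = min(-12, -14). No rescan of other elements needed.
Needs rescan: no

Answer: no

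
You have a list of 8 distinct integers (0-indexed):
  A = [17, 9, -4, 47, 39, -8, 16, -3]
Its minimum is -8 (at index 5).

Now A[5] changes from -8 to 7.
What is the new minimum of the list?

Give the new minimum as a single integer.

Old min = -8 (at index 5)
Change: A[5] -8 -> 7
Changed element WAS the min. Need to check: is 7 still <= all others?
  Min of remaining elements: -4
  New min = min(7, -4) = -4

Answer: -4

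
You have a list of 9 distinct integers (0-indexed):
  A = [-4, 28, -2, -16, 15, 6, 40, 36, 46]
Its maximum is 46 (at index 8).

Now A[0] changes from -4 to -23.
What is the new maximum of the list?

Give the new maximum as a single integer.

Answer: 46

Derivation:
Old max = 46 (at index 8)
Change: A[0] -4 -> -23
Changed element was NOT the old max.
  New max = max(old_max, new_val) = max(46, -23) = 46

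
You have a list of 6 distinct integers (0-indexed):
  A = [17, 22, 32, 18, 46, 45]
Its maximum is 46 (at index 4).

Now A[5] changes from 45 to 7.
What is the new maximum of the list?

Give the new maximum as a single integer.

Old max = 46 (at index 4)
Change: A[5] 45 -> 7
Changed element was NOT the old max.
  New max = max(old_max, new_val) = max(46, 7) = 46

Answer: 46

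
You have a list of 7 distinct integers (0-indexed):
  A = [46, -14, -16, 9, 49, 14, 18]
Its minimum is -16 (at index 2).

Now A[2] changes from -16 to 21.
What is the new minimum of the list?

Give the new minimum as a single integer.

Old min = -16 (at index 2)
Change: A[2] -16 -> 21
Changed element WAS the min. Need to check: is 21 still <= all others?
  Min of remaining elements: -14
  New min = min(21, -14) = -14

Answer: -14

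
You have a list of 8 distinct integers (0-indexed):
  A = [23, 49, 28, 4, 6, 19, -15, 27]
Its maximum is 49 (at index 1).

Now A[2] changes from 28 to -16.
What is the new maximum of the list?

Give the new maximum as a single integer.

Answer: 49

Derivation:
Old max = 49 (at index 1)
Change: A[2] 28 -> -16
Changed element was NOT the old max.
  New max = max(old_max, new_val) = max(49, -16) = 49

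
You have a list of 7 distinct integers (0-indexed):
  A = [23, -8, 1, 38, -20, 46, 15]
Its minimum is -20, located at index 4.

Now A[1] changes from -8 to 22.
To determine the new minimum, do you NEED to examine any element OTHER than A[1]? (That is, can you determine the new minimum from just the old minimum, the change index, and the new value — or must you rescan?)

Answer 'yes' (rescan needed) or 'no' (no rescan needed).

Answer: no

Derivation:
Old min = -20 at index 4
Change at index 1: -8 -> 22
Index 1 was NOT the min. New min = min(-20, 22). No rescan of other elements needed.
Needs rescan: no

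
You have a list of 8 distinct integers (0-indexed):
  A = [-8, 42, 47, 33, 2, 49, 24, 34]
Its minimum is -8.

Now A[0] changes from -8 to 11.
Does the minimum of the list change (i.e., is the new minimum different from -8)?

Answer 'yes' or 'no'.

Answer: yes

Derivation:
Old min = -8
Change: A[0] -8 -> 11
Changed element was the min; new min must be rechecked.
New min = 2; changed? yes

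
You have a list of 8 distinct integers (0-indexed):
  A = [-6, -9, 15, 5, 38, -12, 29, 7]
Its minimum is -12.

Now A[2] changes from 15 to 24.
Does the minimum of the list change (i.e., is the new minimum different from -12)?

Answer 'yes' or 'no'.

Answer: no

Derivation:
Old min = -12
Change: A[2] 15 -> 24
Changed element was NOT the min; min changes only if 24 < -12.
New min = -12; changed? no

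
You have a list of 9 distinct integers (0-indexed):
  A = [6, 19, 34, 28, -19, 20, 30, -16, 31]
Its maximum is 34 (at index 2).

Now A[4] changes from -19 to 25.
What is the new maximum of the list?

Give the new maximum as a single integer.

Answer: 34

Derivation:
Old max = 34 (at index 2)
Change: A[4] -19 -> 25
Changed element was NOT the old max.
  New max = max(old_max, new_val) = max(34, 25) = 34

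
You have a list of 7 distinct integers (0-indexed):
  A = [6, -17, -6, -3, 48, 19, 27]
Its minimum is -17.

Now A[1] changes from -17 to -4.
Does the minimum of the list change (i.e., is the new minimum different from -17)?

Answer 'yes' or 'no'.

Old min = -17
Change: A[1] -17 -> -4
Changed element was the min; new min must be rechecked.
New min = -6; changed? yes

Answer: yes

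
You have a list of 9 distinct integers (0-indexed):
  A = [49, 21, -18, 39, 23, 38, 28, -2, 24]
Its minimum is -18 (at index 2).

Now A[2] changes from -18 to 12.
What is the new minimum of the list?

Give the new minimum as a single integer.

Answer: -2

Derivation:
Old min = -18 (at index 2)
Change: A[2] -18 -> 12
Changed element WAS the min. Need to check: is 12 still <= all others?
  Min of remaining elements: -2
  New min = min(12, -2) = -2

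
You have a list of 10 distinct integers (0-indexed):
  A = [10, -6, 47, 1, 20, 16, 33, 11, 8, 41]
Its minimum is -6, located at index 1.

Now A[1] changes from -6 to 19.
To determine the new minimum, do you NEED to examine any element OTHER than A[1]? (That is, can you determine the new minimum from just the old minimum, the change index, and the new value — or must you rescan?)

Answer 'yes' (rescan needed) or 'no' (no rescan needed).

Answer: yes

Derivation:
Old min = -6 at index 1
Change at index 1: -6 -> 19
Index 1 WAS the min and new value 19 > old min -6. Must rescan other elements to find the new min.
Needs rescan: yes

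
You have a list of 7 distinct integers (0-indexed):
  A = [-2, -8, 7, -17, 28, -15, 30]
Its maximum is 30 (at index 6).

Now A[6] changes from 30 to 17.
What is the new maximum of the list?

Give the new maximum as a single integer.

Old max = 30 (at index 6)
Change: A[6] 30 -> 17
Changed element WAS the max -> may need rescan.
  Max of remaining elements: 28
  New max = max(17, 28) = 28

Answer: 28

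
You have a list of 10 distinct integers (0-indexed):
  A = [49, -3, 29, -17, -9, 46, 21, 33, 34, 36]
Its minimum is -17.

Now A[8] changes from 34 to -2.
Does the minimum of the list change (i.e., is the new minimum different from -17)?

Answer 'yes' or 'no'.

Old min = -17
Change: A[8] 34 -> -2
Changed element was NOT the min; min changes only if -2 < -17.
New min = -17; changed? no

Answer: no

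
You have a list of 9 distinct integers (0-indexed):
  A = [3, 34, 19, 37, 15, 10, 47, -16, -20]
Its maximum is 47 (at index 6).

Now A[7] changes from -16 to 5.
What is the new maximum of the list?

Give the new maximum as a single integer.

Answer: 47

Derivation:
Old max = 47 (at index 6)
Change: A[7] -16 -> 5
Changed element was NOT the old max.
  New max = max(old_max, new_val) = max(47, 5) = 47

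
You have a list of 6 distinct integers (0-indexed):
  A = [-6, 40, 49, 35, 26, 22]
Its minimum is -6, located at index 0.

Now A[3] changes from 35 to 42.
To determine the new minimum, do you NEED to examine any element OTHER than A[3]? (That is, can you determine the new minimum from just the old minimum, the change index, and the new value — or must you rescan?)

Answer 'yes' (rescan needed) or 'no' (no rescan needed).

Old min = -6 at index 0
Change at index 3: 35 -> 42
Index 3 was NOT the min. New min = min(-6, 42). No rescan of other elements needed.
Needs rescan: no

Answer: no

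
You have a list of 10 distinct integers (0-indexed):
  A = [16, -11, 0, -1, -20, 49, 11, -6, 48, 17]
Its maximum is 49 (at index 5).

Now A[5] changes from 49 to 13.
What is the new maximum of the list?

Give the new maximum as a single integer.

Answer: 48

Derivation:
Old max = 49 (at index 5)
Change: A[5] 49 -> 13
Changed element WAS the max -> may need rescan.
  Max of remaining elements: 48
  New max = max(13, 48) = 48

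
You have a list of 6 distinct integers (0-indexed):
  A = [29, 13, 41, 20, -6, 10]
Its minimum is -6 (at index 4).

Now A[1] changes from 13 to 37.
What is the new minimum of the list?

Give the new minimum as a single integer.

Old min = -6 (at index 4)
Change: A[1] 13 -> 37
Changed element was NOT the old min.
  New min = min(old_min, new_val) = min(-6, 37) = -6

Answer: -6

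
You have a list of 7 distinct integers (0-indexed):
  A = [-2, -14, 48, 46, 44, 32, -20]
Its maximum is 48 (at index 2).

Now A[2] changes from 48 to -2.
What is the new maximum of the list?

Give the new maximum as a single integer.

Answer: 46

Derivation:
Old max = 48 (at index 2)
Change: A[2] 48 -> -2
Changed element WAS the max -> may need rescan.
  Max of remaining elements: 46
  New max = max(-2, 46) = 46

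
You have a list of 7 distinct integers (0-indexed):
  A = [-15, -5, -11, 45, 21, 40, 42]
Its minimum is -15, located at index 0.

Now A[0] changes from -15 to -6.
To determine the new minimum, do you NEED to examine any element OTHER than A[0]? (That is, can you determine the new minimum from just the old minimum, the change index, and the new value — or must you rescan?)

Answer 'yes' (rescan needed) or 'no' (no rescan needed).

Answer: yes

Derivation:
Old min = -15 at index 0
Change at index 0: -15 -> -6
Index 0 WAS the min and new value -6 > old min -15. Must rescan other elements to find the new min.
Needs rescan: yes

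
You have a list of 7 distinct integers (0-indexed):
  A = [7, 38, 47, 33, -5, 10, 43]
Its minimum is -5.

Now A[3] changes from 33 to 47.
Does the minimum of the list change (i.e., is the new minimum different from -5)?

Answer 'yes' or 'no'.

Answer: no

Derivation:
Old min = -5
Change: A[3] 33 -> 47
Changed element was NOT the min; min changes only if 47 < -5.
New min = -5; changed? no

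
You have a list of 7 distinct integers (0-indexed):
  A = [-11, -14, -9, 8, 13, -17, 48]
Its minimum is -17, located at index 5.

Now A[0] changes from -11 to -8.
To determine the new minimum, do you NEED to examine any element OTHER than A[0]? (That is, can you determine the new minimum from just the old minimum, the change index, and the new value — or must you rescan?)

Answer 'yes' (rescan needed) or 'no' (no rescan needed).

Answer: no

Derivation:
Old min = -17 at index 5
Change at index 0: -11 -> -8
Index 0 was NOT the min. New min = min(-17, -8). No rescan of other elements needed.
Needs rescan: no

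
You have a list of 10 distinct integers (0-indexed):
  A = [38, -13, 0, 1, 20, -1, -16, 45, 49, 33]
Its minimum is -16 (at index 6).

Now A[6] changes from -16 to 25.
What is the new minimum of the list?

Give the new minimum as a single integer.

Old min = -16 (at index 6)
Change: A[6] -16 -> 25
Changed element WAS the min. Need to check: is 25 still <= all others?
  Min of remaining elements: -13
  New min = min(25, -13) = -13

Answer: -13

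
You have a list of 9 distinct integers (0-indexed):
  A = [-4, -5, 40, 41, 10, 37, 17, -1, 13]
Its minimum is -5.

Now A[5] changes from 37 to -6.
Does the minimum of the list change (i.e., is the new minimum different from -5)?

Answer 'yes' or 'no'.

Old min = -5
Change: A[5] 37 -> -6
Changed element was NOT the min; min changes only if -6 < -5.
New min = -6; changed? yes

Answer: yes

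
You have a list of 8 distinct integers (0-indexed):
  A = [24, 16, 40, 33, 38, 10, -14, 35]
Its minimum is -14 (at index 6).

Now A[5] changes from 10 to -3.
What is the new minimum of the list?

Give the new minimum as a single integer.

Answer: -14

Derivation:
Old min = -14 (at index 6)
Change: A[5] 10 -> -3
Changed element was NOT the old min.
  New min = min(old_min, new_val) = min(-14, -3) = -14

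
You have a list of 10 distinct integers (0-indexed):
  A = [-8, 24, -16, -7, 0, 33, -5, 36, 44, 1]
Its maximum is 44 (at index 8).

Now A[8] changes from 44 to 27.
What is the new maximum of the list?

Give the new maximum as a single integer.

Answer: 36

Derivation:
Old max = 44 (at index 8)
Change: A[8] 44 -> 27
Changed element WAS the max -> may need rescan.
  Max of remaining elements: 36
  New max = max(27, 36) = 36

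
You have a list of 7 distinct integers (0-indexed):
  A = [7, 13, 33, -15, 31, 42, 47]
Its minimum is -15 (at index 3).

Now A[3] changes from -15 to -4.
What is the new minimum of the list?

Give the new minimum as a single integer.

Old min = -15 (at index 3)
Change: A[3] -15 -> -4
Changed element WAS the min. Need to check: is -4 still <= all others?
  Min of remaining elements: 7
  New min = min(-4, 7) = -4

Answer: -4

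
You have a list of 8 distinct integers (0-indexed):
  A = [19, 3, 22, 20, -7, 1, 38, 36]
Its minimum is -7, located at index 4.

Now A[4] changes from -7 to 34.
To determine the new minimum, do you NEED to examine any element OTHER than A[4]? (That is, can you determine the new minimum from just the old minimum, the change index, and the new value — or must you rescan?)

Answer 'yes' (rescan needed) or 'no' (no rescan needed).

Answer: yes

Derivation:
Old min = -7 at index 4
Change at index 4: -7 -> 34
Index 4 WAS the min and new value 34 > old min -7. Must rescan other elements to find the new min.
Needs rescan: yes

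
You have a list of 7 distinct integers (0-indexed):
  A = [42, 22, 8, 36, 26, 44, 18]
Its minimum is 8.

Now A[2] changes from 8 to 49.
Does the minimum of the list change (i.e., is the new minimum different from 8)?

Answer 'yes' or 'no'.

Old min = 8
Change: A[2] 8 -> 49
Changed element was the min; new min must be rechecked.
New min = 18; changed? yes

Answer: yes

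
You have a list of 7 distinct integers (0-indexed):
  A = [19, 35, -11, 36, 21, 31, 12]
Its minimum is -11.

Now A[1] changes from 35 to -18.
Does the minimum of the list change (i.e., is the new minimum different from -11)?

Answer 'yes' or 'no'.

Answer: yes

Derivation:
Old min = -11
Change: A[1] 35 -> -18
Changed element was NOT the min; min changes only if -18 < -11.
New min = -18; changed? yes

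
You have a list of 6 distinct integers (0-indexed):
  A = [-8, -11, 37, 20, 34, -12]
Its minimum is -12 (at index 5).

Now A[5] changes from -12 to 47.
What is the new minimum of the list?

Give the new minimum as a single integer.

Old min = -12 (at index 5)
Change: A[5] -12 -> 47
Changed element WAS the min. Need to check: is 47 still <= all others?
  Min of remaining elements: -11
  New min = min(47, -11) = -11

Answer: -11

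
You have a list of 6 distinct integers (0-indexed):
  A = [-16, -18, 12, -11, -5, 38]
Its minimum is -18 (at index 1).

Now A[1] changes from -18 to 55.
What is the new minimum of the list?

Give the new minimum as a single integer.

Old min = -18 (at index 1)
Change: A[1] -18 -> 55
Changed element WAS the min. Need to check: is 55 still <= all others?
  Min of remaining elements: -16
  New min = min(55, -16) = -16

Answer: -16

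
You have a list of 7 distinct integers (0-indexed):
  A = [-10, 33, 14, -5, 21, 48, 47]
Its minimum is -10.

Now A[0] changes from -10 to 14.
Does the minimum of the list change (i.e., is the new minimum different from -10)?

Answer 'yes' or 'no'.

Answer: yes

Derivation:
Old min = -10
Change: A[0] -10 -> 14
Changed element was the min; new min must be rechecked.
New min = -5; changed? yes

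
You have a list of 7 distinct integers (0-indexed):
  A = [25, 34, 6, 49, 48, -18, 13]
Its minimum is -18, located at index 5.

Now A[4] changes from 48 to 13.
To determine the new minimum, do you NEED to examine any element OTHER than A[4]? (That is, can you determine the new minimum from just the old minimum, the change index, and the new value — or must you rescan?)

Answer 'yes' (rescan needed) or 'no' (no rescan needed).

Answer: no

Derivation:
Old min = -18 at index 5
Change at index 4: 48 -> 13
Index 4 was NOT the min. New min = min(-18, 13). No rescan of other elements needed.
Needs rescan: no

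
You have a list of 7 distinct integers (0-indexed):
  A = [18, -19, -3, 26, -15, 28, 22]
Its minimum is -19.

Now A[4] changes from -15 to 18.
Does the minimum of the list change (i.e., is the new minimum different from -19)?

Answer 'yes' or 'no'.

Old min = -19
Change: A[4] -15 -> 18
Changed element was NOT the min; min changes only if 18 < -19.
New min = -19; changed? no

Answer: no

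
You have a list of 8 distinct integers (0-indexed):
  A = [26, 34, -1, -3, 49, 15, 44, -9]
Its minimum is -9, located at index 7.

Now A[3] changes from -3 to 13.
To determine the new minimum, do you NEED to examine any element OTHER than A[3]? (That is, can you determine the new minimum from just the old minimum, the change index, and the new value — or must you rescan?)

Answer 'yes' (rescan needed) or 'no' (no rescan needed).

Old min = -9 at index 7
Change at index 3: -3 -> 13
Index 3 was NOT the min. New min = min(-9, 13). No rescan of other elements needed.
Needs rescan: no

Answer: no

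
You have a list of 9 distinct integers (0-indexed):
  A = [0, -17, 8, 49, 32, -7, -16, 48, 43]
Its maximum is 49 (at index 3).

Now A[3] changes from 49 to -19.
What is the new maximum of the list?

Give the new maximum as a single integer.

Old max = 49 (at index 3)
Change: A[3] 49 -> -19
Changed element WAS the max -> may need rescan.
  Max of remaining elements: 48
  New max = max(-19, 48) = 48

Answer: 48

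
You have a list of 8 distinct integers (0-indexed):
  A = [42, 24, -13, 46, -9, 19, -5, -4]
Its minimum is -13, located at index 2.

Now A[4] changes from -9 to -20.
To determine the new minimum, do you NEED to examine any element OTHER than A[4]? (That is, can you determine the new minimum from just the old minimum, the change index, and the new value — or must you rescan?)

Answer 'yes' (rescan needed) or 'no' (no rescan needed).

Answer: no

Derivation:
Old min = -13 at index 2
Change at index 4: -9 -> -20
Index 4 was NOT the min. New min = min(-13, -20). No rescan of other elements needed.
Needs rescan: no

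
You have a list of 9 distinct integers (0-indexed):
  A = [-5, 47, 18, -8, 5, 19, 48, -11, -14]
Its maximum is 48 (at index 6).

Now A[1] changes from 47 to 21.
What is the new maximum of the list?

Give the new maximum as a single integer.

Old max = 48 (at index 6)
Change: A[1] 47 -> 21
Changed element was NOT the old max.
  New max = max(old_max, new_val) = max(48, 21) = 48

Answer: 48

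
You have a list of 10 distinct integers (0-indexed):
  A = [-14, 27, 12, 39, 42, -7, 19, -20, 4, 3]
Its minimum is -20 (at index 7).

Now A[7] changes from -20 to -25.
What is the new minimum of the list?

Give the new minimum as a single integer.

Answer: -25

Derivation:
Old min = -20 (at index 7)
Change: A[7] -20 -> -25
Changed element WAS the min. Need to check: is -25 still <= all others?
  Min of remaining elements: -14
  New min = min(-25, -14) = -25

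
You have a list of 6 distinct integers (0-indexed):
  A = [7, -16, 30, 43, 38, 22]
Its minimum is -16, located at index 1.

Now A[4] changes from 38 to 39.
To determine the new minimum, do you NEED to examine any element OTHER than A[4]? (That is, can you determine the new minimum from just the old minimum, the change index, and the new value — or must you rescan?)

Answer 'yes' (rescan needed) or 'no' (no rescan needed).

Answer: no

Derivation:
Old min = -16 at index 1
Change at index 4: 38 -> 39
Index 4 was NOT the min. New min = min(-16, 39). No rescan of other elements needed.
Needs rescan: no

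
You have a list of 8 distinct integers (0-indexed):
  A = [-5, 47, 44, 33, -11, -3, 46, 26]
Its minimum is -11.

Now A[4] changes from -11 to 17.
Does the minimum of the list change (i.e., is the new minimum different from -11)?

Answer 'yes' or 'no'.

Answer: yes

Derivation:
Old min = -11
Change: A[4] -11 -> 17
Changed element was the min; new min must be rechecked.
New min = -5; changed? yes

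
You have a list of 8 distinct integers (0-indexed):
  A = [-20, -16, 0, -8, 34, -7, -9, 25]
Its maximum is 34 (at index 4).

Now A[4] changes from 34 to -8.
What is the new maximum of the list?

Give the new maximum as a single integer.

Old max = 34 (at index 4)
Change: A[4] 34 -> -8
Changed element WAS the max -> may need rescan.
  Max of remaining elements: 25
  New max = max(-8, 25) = 25

Answer: 25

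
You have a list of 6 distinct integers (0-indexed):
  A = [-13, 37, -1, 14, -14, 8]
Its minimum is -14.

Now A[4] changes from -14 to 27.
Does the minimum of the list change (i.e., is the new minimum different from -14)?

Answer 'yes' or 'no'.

Answer: yes

Derivation:
Old min = -14
Change: A[4] -14 -> 27
Changed element was the min; new min must be rechecked.
New min = -13; changed? yes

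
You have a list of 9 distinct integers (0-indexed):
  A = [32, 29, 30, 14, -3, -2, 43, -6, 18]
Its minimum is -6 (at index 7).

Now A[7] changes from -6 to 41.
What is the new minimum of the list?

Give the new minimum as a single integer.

Old min = -6 (at index 7)
Change: A[7] -6 -> 41
Changed element WAS the min. Need to check: is 41 still <= all others?
  Min of remaining elements: -3
  New min = min(41, -3) = -3

Answer: -3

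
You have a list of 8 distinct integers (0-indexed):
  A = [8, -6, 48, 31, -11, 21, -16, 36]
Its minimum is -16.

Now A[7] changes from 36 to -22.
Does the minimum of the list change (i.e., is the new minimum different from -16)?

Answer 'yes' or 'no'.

Old min = -16
Change: A[7] 36 -> -22
Changed element was NOT the min; min changes only if -22 < -16.
New min = -22; changed? yes

Answer: yes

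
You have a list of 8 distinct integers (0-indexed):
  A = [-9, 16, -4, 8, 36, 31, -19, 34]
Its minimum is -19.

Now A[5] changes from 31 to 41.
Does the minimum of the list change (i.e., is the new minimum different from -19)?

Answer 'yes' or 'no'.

Old min = -19
Change: A[5] 31 -> 41
Changed element was NOT the min; min changes only if 41 < -19.
New min = -19; changed? no

Answer: no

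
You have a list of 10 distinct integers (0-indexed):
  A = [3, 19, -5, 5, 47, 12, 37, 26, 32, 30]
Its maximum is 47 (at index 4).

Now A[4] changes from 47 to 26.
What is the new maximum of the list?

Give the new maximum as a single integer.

Answer: 37

Derivation:
Old max = 47 (at index 4)
Change: A[4] 47 -> 26
Changed element WAS the max -> may need rescan.
  Max of remaining elements: 37
  New max = max(26, 37) = 37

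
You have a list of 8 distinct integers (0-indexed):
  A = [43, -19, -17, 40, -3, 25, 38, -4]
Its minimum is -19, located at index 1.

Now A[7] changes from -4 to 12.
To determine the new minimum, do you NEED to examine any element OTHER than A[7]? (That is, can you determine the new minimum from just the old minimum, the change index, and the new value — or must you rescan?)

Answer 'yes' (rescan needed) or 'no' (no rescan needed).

Old min = -19 at index 1
Change at index 7: -4 -> 12
Index 7 was NOT the min. New min = min(-19, 12). No rescan of other elements needed.
Needs rescan: no

Answer: no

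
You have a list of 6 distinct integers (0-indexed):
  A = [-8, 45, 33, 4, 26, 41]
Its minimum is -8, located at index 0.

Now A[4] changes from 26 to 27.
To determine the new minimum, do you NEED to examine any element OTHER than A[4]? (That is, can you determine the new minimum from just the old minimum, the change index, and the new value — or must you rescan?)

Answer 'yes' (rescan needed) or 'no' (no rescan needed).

Old min = -8 at index 0
Change at index 4: 26 -> 27
Index 4 was NOT the min. New min = min(-8, 27). No rescan of other elements needed.
Needs rescan: no

Answer: no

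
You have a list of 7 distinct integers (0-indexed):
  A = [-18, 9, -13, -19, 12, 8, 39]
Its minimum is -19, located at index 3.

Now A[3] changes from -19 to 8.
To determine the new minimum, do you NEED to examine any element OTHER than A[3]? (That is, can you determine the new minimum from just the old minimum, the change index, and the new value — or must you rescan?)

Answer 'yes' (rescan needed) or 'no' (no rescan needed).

Old min = -19 at index 3
Change at index 3: -19 -> 8
Index 3 WAS the min and new value 8 > old min -19. Must rescan other elements to find the new min.
Needs rescan: yes

Answer: yes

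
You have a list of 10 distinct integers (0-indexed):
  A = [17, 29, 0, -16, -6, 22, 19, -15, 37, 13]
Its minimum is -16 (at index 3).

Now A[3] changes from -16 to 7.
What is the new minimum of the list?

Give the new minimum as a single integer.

Old min = -16 (at index 3)
Change: A[3] -16 -> 7
Changed element WAS the min. Need to check: is 7 still <= all others?
  Min of remaining elements: -15
  New min = min(7, -15) = -15

Answer: -15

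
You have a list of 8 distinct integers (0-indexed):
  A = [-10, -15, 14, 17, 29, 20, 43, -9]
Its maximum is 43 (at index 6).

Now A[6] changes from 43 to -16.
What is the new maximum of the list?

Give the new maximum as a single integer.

Answer: 29

Derivation:
Old max = 43 (at index 6)
Change: A[6] 43 -> -16
Changed element WAS the max -> may need rescan.
  Max of remaining elements: 29
  New max = max(-16, 29) = 29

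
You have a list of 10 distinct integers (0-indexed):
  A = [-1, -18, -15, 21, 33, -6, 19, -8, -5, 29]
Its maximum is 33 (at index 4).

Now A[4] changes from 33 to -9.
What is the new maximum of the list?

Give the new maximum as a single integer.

Answer: 29

Derivation:
Old max = 33 (at index 4)
Change: A[4] 33 -> -9
Changed element WAS the max -> may need rescan.
  Max of remaining elements: 29
  New max = max(-9, 29) = 29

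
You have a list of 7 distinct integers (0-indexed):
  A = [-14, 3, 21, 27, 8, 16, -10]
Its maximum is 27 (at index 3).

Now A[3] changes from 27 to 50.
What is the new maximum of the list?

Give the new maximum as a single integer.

Answer: 50

Derivation:
Old max = 27 (at index 3)
Change: A[3] 27 -> 50
Changed element WAS the max -> may need rescan.
  Max of remaining elements: 21
  New max = max(50, 21) = 50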